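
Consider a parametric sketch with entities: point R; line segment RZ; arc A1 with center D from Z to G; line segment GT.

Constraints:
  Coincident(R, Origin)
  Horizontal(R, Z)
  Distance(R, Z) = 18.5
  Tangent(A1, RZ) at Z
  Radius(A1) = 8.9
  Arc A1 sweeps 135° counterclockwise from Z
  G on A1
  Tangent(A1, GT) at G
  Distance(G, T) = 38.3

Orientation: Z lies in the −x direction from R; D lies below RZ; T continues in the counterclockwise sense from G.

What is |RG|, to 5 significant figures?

29.078

Since A1 is tangent to RZ there, DZ ⟂ RZ, so D = Z + (0, -8.9) = (-18.500, -8.9000). On A1, Z sits at bearing 90° from D; a 135° counterclockwise sweep puts G at bearing 225°, so G = D + 8.9·(cos 225°, sin 225°) = (-24.793, -15.193). Then |RG| = |G − R| = 29.078.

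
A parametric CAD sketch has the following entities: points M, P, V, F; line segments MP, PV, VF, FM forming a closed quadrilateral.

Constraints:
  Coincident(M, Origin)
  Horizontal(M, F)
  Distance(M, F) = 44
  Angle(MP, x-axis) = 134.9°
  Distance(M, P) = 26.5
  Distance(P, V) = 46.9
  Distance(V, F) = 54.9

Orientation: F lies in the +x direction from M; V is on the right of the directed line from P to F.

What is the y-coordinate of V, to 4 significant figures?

-25.90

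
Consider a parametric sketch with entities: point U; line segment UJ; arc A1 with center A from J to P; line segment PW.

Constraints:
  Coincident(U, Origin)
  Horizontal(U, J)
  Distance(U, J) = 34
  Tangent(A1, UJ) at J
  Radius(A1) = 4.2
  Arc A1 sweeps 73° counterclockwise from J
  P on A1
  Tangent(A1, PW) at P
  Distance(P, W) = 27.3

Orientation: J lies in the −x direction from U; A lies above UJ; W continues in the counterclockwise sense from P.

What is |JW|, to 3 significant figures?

31.5

U is at the origin; U and J share the same y with |UJ| = 34.0 and J on the −x side, so J = (-34.0, 0.00). Tangency of A1 to UJ means the radius AJ is perpendicular to UJ, so A = J + (0, 4.2) = (-34.0, 4.20). On A1, J sits at bearing -90° from A; a 73° counterclockwise sweep puts P at bearing -17°, so P = A + 4.2·(cos -17°, sin -17°) = (-30.0, 2.97). Tangency of A1 to PW means the radius AP is perpendicular to PW, so PW runs along (−sin -17°, cos -17°); with |PW| = 27.3, W = (-22.0, 29.1). Then |JW| = |W − J| = 31.5.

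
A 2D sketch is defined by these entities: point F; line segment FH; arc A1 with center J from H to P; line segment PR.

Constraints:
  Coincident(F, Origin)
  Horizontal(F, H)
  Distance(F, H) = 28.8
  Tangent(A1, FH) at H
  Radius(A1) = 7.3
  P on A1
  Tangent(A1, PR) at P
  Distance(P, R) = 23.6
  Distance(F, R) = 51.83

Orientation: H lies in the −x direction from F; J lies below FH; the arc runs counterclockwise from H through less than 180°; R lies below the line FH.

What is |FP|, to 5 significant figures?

35.799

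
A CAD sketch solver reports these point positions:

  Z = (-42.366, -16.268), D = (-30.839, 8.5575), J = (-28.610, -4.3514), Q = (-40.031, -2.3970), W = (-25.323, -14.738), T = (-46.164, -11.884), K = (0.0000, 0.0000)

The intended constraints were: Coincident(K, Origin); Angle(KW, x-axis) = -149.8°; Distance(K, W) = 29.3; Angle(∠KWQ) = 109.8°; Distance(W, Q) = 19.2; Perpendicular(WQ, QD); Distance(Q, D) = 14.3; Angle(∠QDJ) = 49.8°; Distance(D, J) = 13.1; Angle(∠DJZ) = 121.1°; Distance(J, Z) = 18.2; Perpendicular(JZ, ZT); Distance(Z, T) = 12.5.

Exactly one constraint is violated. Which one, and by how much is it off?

Distance(Z, T) = 12.5 — off by 6.70.

K = (0.00, 0.00) ✓; KW at -149.8° ✓; |KW| = 29.30 ✓; ∠KWQ = 109.8° ✓; |WQ| = 19.20 ✓; ∠(WQ, QD) = 90.00° ✓; |QD| = 14.30 ✓; ∠QDJ = 49.80° ✓; |DJ| = 13.10 ✓; ∠DJZ = 121.1° ✓; |JZ| = 18.20 ✓; ∠(JZ, ZT) = 90.00° ✓; |ZT| = 5.800 ✗.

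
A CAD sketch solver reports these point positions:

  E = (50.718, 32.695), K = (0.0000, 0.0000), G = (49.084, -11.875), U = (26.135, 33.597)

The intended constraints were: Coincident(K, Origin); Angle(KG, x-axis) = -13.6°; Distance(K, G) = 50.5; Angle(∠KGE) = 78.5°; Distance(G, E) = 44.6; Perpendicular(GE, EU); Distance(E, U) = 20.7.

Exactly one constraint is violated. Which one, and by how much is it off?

Distance(E, U) = 20.7 — off by 3.90.

K = (0.00, 0.00) ✓; KG at -13.60° ✓; |KG| = 50.50 ✓; ∠KGE = 78.50° ✓; |GE| = 44.60 ✓; ∠(GE, EU) = 90.00° ✓; |EU| = 24.60 ✗.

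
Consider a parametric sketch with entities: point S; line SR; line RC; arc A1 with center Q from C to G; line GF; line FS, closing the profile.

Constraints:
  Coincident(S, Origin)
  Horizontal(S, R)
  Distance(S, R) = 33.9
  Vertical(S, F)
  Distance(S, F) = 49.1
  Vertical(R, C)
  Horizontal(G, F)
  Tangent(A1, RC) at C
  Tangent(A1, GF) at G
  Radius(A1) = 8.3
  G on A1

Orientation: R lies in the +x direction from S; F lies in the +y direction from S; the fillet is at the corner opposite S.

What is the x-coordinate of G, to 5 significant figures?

25.600

The virtual corner opposite S is at (33.900, 49.100). Since A1 is tangent to RC there, QC ⟂ RC and tangency of A1 to GF means the radius QG is perpendicular to GF, with radius 8.3, so the center Q sits 8.3 in from both sides at Q = (25.600, 40.800). That places the tangent points at C = (33.900, 40.800) on RC and G = (25.600, 49.100) on GF. So G.x = 25.600.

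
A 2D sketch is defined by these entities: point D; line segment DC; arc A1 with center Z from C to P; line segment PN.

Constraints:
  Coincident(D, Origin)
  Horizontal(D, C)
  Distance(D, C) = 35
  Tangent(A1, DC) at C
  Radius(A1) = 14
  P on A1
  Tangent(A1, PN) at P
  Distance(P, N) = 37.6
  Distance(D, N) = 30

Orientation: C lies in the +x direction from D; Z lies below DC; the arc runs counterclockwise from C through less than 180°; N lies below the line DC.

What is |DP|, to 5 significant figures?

25.602

Checks: |ZP| = 14.00 ✓; ∠(ZP, PN) = 90.00° ✓; |PN| = 37.60 ✓; |DN| = 30.00 ✓.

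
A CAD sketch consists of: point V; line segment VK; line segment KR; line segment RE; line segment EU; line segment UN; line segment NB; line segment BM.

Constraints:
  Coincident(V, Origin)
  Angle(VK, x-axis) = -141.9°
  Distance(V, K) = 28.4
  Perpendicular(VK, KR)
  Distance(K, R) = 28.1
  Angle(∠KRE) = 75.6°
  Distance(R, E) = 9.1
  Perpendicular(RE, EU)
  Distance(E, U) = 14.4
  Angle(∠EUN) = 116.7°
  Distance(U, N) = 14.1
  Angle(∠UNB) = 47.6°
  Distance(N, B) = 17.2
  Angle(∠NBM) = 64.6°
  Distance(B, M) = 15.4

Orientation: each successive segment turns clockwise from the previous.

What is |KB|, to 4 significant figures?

23.77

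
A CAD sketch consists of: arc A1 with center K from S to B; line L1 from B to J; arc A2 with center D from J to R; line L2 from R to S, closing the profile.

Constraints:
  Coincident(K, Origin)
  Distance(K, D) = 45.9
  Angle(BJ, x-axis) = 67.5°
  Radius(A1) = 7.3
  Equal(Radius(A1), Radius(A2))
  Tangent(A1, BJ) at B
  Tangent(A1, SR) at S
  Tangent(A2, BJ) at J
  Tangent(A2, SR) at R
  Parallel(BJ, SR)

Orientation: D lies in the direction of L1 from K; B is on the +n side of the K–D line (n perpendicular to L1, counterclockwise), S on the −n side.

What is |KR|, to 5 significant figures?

46.477

The slot axis is L1's direction at 67.5°, so u = (cos 67.5°, sin 67.5°) = (0.38268, 0.92388) and n = (−sin 67.5°, cos 67.5°) = (-0.92388, 0.38268). K is at the origin and D lies 45.9 along u from K, so D = 45.9·u = (17.565, 42.406). Tangency of A1 to both parallel lines with radius 7.3 puts B and S at K ± 7.3·n: B = (-6.7443, 2.7936), S = (6.7443, -2.7936). Equal radii place J and R the same way about D: J = D + 7.3·n = (10.821, 45.200), R = D − 7.3·n = (24.309, 39.612). Then |KR| = |R − K| = 46.477.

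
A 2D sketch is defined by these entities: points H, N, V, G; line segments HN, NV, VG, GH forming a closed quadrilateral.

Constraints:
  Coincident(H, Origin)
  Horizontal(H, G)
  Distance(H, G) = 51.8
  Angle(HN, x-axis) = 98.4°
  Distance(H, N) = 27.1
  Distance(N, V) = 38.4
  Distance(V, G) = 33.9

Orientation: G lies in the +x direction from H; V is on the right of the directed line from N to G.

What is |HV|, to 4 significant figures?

18.77

Checks: |NV| = 38.40 ✓; |VG| = 33.90 ✓.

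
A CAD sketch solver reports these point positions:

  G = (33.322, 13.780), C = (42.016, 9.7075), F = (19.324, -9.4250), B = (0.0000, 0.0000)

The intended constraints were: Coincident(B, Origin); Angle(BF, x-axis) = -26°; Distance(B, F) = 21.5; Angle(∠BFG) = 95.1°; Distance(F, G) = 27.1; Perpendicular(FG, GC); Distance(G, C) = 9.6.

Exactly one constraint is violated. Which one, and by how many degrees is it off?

Perpendicular(FG, GC) — off by 6.00°.

B = (0.00, 0.00) ✓; BF at -26.00° ✓; |BF| = 21.50 ✓; ∠BFG = 95.10° ✓; |FG| = 27.10 ✓; ∠(FG, GC) = 84.00° ✗; |GC| = 9.601 ✓.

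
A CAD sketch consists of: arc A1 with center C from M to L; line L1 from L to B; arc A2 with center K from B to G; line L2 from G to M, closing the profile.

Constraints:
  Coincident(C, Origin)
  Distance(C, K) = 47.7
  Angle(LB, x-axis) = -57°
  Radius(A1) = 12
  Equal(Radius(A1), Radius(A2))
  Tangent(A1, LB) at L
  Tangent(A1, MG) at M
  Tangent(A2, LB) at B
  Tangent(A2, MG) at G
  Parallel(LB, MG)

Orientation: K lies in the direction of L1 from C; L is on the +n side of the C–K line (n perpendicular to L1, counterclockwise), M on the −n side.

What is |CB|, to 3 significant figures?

49.2

The slot axis is L1's direction at -57.0°, so u = (cos -57.0°, sin -57.0°) = (0.545, -0.839) and n = (−sin -57.0°, cos -57.0°) = (0.839, 0.545). C is at the origin and K lies 47.7 along u from C, so K = 47.7·u = (26.0, -40.0). Tangency of A1 to both parallel lines with radius 12.0 puts L and M at C ± 12.0·n: L = (10.1, 6.54), M = (-10.1, -6.54). Equal radii place B and G the same way about K: B = K + 12.0·n = (36.0, -33.5), G = K − 12.0·n = (15.9, -46.5). Then |CB| = |B − C| = 49.2.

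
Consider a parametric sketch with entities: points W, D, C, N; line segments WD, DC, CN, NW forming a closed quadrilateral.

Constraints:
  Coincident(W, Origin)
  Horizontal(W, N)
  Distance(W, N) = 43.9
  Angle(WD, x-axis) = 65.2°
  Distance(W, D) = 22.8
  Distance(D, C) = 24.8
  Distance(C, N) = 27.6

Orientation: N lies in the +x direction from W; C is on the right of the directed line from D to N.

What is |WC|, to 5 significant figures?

16.770

Checks: W = (0.00, 0.00) ✓; |DC| = 24.80 ✓; |CN| = 27.60 ✓.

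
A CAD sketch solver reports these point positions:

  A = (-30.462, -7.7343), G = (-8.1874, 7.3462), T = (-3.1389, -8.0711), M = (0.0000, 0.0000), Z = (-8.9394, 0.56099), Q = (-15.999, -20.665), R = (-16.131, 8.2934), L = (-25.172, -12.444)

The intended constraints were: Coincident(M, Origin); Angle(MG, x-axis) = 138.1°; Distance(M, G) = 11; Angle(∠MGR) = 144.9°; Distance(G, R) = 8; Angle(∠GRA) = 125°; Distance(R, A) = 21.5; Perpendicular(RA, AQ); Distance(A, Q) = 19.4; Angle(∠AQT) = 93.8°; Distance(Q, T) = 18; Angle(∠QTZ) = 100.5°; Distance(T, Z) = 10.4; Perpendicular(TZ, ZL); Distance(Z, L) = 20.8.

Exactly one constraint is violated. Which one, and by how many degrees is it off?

Perpendicular(TZ, ZL) — off by 4.80°.

M = (0.00, 0.00) ✓; MG at 138.1° ✓; |MG| = 11.00 ✓; ∠MGR = 144.9° ✓; |GR| = 8.000 ✓; ∠GRA = 125.0° ✓; |RA| = 21.50 ✓; ∠(RA, AQ) = 90.00° ✓; |AQ| = 19.40 ✓; ∠AQT = 93.80° ✓; |QT| = 18.00 ✓; ∠QTZ = 100.5° ✓; |TZ| = 10.40 ✓; ∠(TZ, ZL) = 94.80° ✗; |ZL| = 20.80 ✓.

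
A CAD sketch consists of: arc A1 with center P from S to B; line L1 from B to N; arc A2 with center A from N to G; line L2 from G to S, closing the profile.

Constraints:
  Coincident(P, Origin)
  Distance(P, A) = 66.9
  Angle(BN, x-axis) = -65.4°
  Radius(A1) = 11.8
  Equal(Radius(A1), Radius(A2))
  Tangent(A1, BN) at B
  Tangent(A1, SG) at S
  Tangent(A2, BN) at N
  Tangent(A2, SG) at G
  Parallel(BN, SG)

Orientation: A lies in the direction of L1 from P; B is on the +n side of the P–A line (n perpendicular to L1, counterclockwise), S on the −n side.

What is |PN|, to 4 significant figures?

67.93

The slot axis is L1's direction at -65.4°, so u = (cos -65.4°, sin -65.4°) = (0.4163, -0.9092) and n = (−sin -65.4°, cos -65.4°) = (0.9092, 0.4163). P is at the origin and A lies 66.9 along u from P, so A = 66.9·u = (27.85, -60.83). Tangency of A1 to both parallel lines with radius 11.8 puts B and S at P ± 11.8·n: B = (10.73, 4.912), S = (-10.73, -4.912). Equal radii place N and G the same way about A: N = A + 11.8·n = (38.58, -55.92), G = A − 11.8·n = (17.12, -65.74). Then |PN| = |N − P| = 67.93.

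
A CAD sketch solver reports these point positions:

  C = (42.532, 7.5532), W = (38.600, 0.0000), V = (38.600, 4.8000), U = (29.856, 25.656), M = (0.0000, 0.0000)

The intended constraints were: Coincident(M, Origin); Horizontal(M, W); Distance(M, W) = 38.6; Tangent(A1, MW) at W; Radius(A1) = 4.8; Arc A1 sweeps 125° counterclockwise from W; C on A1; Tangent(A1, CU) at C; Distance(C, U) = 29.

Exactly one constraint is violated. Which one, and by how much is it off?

Distance(C, U) = 29 — off by 6.90.

M = (0.00, 0.00) ✓; M.y = 0.00, W.y = 0.00 ✓; |MW| = 38.60 ✓; ∠(VW, WM) = 90.00° ✓; |VW| = 4.800 ✓; bearing(V→C) − bearing(V→W) = 125.0° ✓; |VC| = 4.800 ✓; ∠(VC, CU) = 90.00° ✓; |CU| = 22.10 ✗.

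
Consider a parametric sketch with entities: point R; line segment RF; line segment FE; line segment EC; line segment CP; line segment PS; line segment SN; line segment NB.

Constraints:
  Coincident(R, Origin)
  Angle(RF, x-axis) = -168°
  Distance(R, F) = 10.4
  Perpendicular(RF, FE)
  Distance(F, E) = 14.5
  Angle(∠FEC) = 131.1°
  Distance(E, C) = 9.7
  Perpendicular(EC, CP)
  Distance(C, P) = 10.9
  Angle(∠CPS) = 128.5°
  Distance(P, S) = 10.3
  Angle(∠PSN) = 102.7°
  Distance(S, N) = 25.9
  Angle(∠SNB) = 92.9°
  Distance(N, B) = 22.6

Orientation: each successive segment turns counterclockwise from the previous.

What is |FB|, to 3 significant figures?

28.5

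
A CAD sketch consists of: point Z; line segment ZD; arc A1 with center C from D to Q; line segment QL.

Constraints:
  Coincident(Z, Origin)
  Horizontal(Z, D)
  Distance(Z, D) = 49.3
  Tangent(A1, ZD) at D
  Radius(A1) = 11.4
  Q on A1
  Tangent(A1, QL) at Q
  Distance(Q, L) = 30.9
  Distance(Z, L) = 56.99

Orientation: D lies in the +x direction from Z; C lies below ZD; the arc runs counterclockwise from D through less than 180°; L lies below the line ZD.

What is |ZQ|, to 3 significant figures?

39.6

Z is at the origin; Z and D share the same y with |ZD| = 49.3 and D on the +x side, so D = (49.3, 0.00). Since A1 is tangent to ZD there, CD ⟂ ZD, so C = D + (0, -11.4) = (49.3, -11.4). Since CQ ⟂ QL (tangency), |CL| = √(11.4² + 30.9²) = 32.9 regardless of where Q sits on A1. So L lies on both circle(Z, 56.99) and circle(C, 32.9); the below-ZD intersection is L = (38.1, -42.4). Q is the foot of the tangent from L: Q = (37.9, -11.5).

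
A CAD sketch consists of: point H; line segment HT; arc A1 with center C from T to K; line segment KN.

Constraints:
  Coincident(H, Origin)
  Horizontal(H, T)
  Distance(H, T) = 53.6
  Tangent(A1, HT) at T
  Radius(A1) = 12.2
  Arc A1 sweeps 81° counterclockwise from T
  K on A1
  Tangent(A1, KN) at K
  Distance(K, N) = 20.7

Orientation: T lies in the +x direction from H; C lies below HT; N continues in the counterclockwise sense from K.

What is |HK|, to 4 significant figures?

42.81

H is at the origin; HT is horizontal with |HT| = 53.6 and T on the +x side, so T = (53.60, 0.000). Tangency of A1 to HT means the radius CT is perpendicular to HT, so C = T + (0, -12.2) = (53.60, -12.20). On A1, T sits at bearing 90° from C; an 81° counterclockwise sweep puts K at bearing 171°, so K = C + 12.2·(cos 171°, sin 171°) = (41.55, -10.29). Then |HK| = |K − H| = 42.81.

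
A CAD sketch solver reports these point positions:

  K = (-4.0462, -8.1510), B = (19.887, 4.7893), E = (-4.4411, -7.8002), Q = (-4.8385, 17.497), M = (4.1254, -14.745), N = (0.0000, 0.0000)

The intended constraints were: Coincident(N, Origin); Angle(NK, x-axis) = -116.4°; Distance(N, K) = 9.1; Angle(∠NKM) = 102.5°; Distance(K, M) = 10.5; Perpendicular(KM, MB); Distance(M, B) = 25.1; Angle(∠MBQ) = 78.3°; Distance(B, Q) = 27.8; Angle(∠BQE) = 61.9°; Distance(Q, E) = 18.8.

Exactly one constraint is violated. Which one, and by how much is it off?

Distance(Q, E) = 18.8 — off by 6.50.

N = (0.00, 0.00) ✓; NK at -116.4° ✓; |NK| = 9.100 ✓; ∠NKM = 102.5° ✓; |KM| = 10.50 ✓; ∠(KM, MB) = 90.00° ✓; |MB| = 25.10 ✓; ∠MBQ = 78.30° ✓; |BQ| = 27.80 ✓; ∠BQE = 61.90° ✓; |QE| = 25.30 ✗.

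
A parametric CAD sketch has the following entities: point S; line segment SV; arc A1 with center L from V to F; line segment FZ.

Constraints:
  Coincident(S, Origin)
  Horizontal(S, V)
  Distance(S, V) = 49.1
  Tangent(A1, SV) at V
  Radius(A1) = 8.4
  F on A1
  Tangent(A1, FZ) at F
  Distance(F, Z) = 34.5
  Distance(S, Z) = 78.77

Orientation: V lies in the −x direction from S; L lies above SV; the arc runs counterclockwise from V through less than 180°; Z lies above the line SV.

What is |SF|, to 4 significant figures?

45.89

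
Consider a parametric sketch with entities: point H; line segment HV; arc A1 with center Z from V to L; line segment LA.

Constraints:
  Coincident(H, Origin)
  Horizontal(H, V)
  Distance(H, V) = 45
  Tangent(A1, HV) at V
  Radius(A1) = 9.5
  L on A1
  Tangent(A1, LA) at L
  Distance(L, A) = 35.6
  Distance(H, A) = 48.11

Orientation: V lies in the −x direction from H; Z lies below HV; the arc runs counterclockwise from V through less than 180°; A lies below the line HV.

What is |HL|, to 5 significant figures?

54.055

H is at the origin; HV is horizontal with |HV| = 45.0 and V on the −x side, so V = (-45.000, 0.0000). Tangency of A1 to HV means the radius ZV is perpendicular to HV, so Z = V + (0, -9.5) = (-45.000, -9.5000). Since ZL ⟂ LA (tangency), |ZA| = √(9.5² + 35.6²) = 36.846 regardless of where L sits on A1. So A lies on both circle(H, 48.11) and circle(Z, 36.846); the below-HV intersection is A = (-25.527, -40.779). L is the foot of the tangent from A: L = (-51.498, -16.430).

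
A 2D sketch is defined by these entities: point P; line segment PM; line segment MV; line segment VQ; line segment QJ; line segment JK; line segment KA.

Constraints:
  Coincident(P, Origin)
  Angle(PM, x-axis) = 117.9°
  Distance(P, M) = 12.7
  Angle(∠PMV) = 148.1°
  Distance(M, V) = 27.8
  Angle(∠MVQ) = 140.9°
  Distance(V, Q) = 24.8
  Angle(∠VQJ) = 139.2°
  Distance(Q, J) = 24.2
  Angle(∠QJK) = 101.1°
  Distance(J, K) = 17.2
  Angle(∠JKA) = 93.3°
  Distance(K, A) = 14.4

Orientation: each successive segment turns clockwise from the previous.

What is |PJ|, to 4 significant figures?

70.18

∠MVQ = 140.9° gives VQ at 46.90° from the x-axis; with |VQ| = 24.8, Q = (12.94, 57.06). ∠VQJ = 139.2° gives QJ at 6.100° from the x-axis; with |QJ| = 24.2, J = (37.00, 59.64). Then |PJ| = |J − P| = 70.18.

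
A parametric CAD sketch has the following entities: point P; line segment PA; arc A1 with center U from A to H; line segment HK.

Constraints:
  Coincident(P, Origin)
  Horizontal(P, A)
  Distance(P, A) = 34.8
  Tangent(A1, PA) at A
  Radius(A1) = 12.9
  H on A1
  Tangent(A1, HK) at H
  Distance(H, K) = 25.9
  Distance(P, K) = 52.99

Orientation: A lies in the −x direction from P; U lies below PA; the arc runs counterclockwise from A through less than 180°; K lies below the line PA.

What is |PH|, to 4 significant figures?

49.86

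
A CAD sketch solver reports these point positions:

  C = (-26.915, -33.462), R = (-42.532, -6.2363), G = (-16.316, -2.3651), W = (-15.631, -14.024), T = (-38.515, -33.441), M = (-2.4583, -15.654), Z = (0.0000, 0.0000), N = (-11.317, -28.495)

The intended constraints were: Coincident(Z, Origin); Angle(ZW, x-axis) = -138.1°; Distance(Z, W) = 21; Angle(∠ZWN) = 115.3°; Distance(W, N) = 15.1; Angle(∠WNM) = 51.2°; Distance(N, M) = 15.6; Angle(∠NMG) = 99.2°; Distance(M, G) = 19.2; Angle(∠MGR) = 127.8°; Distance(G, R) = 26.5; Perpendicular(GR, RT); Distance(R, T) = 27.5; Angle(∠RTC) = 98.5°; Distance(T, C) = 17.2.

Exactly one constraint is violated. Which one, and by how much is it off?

Distance(T, C) = 17.2 — off by 5.60.

Z = (0.00, 0.00) ✓; ZW at -138.1° ✓; |ZW| = 21.00 ✓; ∠ZWN = 115.3° ✓; |WN| = 15.10 ✓; ∠WNM = 51.20° ✓; |NM| = 15.60 ✓; ∠NMG = 99.20° ✓; |MG| = 19.20 ✓; ∠MGR = 127.8° ✓; |GR| = 26.50 ✓; ∠(GR, RT) = 90.00° ✓; |RT| = 27.50 ✓; ∠RTC = 98.50° ✓; |TC| = 11.60 ✗.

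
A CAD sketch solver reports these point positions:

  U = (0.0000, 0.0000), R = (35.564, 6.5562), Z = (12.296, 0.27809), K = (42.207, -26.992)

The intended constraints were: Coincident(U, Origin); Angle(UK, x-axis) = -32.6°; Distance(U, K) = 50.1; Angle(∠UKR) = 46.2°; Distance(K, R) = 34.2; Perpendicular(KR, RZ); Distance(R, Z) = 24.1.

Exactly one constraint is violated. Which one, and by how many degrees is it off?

Perpendicular(KR, RZ) — off by 3.90°.

U = (0.00, 0.00) ✓; UK at -32.60° ✓; |UK| = 50.10 ✓; ∠UKR = 46.20° ✓; |KR| = 34.20 ✓; ∠(KR, RZ) = 93.90° ✗; |RZ| = 24.10 ✓.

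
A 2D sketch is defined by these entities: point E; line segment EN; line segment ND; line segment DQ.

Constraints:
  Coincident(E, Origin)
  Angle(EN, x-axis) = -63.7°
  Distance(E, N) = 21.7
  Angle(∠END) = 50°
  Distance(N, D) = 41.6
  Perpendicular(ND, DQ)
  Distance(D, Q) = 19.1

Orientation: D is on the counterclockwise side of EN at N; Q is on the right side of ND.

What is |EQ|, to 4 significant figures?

45.17

∠END = 50.0°, so ND runs at -63.7° + (180° − 50.0°) = 66.30° from the x-axis; with |ND| = 41.6, D = N + 41.6·(cos 66.30°, sin 66.30°) = (26.34, 18.64). ND ⟂ DQ; with |DQ| = 19.1 on the right of ND, Q = D + 19.1·(0.9157, -0.4019) = (43.82, 10.96). Then |EQ| = |Q − E| = 45.17.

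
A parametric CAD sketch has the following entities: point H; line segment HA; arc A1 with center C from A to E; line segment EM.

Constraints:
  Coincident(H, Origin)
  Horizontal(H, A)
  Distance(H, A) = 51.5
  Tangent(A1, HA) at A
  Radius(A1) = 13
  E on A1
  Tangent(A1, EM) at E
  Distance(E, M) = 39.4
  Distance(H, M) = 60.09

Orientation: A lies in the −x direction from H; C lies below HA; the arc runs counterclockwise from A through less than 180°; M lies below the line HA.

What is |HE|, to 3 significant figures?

64.7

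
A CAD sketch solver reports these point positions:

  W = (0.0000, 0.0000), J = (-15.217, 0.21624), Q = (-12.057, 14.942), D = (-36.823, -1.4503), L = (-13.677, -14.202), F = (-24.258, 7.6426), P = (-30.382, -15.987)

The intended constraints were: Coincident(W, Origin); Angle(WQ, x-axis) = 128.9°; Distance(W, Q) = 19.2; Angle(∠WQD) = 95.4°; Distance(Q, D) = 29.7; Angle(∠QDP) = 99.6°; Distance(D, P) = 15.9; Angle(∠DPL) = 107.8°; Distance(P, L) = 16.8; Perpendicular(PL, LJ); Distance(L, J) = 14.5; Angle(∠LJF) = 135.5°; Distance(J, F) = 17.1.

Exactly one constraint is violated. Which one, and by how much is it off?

Distance(J, F) = 17.1 — off by 5.40.

W = (0.00, 0.00) ✓; WQ at 128.9° ✓; |WQ| = 19.20 ✓; ∠WQD = 95.40° ✓; |QD| = 29.70 ✓; ∠QDP = 99.60° ✓; |DP| = 15.90 ✓; ∠DPL = 107.8° ✓; |PL| = 16.80 ✓; ∠(PL, LJ) = 90.00° ✓; |LJ| = 14.50 ✓; ∠LJF = 135.5° ✓; |JF| = 11.70 ✗.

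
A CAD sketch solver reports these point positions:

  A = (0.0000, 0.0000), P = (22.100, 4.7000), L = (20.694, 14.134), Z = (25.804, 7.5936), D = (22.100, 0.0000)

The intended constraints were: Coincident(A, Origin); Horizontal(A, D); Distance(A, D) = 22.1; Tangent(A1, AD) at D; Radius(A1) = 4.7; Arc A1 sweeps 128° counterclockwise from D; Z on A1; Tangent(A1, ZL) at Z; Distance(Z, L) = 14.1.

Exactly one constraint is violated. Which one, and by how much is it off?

Distance(Z, L) = 14.1 — off by 5.80.

A = (0.00, 0.00) ✓; A.y = 0.00, D.y = 0.00 ✓; |AD| = 22.10 ✓; ∠(PD, DA) = 90.00° ✓; |PD| = 4.700 ✓; bearing(P→Z) − bearing(P→D) = 128.0° ✓; |PZ| = 4.700 ✓; ∠(PZ, ZL) = 90.00° ✓; |ZL| = 8.300 ✗.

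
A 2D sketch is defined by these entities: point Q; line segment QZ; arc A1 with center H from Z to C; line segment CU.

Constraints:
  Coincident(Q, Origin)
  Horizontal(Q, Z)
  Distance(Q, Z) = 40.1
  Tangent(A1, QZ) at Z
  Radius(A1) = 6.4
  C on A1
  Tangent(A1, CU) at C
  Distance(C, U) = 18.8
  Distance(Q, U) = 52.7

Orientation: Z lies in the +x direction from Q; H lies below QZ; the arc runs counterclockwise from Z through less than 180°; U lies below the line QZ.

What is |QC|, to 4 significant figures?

36.44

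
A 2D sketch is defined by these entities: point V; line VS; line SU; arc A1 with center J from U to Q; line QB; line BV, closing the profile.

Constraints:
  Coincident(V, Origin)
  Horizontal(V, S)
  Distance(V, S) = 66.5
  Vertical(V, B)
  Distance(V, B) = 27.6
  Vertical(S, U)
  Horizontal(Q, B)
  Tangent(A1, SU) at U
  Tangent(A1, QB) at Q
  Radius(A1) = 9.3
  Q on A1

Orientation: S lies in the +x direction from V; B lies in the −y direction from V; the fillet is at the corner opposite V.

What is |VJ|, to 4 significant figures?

60.06

VB is vertical with |VB| = 27.6 and B on the −y side, so B = (0.000, -27.60). The virtual corner opposite V is at (66.50, -27.60). Since A1 is tangent to SU there, JU ⟂ SU and since A1 is tangent to QB there, JQ ⟂ QB, with radius 9.3, so the center J sits 9.3 in from both sides at J = (57.20, -18.30). Then |VJ| = |J − V| = 60.06.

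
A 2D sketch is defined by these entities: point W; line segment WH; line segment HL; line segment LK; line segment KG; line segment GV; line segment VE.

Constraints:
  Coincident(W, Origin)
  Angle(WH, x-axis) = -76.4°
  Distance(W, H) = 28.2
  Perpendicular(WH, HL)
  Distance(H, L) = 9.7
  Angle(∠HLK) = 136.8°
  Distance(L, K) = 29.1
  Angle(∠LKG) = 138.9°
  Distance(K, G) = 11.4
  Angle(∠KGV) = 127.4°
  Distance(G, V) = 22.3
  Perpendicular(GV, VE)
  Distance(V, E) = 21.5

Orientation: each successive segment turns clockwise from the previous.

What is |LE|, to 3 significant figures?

32.0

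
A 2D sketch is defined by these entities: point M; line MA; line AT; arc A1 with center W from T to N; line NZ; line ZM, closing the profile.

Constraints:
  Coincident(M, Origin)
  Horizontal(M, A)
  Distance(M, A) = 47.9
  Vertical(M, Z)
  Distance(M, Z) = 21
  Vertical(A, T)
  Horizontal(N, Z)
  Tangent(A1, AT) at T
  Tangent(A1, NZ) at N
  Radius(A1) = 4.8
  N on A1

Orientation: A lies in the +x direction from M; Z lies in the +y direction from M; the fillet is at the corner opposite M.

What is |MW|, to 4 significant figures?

46.04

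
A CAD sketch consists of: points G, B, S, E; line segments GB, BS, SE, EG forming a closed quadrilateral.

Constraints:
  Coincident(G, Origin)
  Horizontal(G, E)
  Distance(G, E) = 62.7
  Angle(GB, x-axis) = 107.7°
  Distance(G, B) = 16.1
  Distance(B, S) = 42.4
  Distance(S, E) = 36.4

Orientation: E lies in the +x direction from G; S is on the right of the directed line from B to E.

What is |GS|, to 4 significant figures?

30.28

Checks: |BS| = 42.40 ✓; |SE| = 36.40 ✓.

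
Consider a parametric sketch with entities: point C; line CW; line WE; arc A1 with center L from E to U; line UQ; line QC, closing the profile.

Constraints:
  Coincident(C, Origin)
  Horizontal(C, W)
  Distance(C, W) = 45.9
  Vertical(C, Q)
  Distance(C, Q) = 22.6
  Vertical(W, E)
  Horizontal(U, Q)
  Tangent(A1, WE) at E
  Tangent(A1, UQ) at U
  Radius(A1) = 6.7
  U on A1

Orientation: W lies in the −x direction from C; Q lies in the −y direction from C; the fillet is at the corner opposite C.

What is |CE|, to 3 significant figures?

48.6

C is at the origin; C and W share the same y with |CW| = 45.9 and W on the −x side, so W = (-45.9, 0.00). CQ is vertical with |CQ| = 22.6 and Q on the −y side, so Q = (0.00, -22.6). The virtual corner opposite C is at (-45.9, -22.6). Since A1 is tangent to WE there, LE ⟂ WE and the tangent condition forces LU to be normal to UQ, with radius 6.7, so the center L sits 6.7 in from both sides at L = (-39.2, -15.9). That places the tangent points at E = (-45.9, -15.9) on WE and U = (-39.2, -22.6) on UQ. Then |CE| = |E − C| = 48.6.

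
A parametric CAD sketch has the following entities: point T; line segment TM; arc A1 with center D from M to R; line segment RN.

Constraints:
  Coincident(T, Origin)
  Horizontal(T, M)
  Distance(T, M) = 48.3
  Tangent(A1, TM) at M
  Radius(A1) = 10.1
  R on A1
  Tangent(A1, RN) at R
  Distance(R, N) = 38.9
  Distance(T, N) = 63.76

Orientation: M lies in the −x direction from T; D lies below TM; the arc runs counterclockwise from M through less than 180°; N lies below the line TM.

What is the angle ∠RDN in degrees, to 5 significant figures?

75.445°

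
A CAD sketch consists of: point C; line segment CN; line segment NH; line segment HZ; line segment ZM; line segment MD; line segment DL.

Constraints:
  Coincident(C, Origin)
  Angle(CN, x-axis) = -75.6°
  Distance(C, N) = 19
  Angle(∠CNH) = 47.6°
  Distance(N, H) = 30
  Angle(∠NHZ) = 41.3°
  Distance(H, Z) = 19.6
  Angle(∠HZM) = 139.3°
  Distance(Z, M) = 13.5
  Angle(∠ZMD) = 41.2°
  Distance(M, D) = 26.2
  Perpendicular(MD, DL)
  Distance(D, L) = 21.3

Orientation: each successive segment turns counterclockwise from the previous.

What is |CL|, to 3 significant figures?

22.8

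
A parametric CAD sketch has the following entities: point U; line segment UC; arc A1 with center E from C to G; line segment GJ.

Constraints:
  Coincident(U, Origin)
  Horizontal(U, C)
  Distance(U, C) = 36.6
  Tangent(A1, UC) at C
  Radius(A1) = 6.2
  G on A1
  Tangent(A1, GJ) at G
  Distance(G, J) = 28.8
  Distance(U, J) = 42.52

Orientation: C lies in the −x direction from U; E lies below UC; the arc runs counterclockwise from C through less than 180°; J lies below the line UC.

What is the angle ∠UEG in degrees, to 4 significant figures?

156.3°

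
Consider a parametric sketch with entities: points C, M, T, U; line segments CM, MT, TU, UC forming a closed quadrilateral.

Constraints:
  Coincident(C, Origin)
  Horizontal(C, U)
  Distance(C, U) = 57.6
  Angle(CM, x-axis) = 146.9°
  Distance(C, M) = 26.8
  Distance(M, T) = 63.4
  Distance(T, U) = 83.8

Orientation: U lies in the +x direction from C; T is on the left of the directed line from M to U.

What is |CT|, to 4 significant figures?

69.77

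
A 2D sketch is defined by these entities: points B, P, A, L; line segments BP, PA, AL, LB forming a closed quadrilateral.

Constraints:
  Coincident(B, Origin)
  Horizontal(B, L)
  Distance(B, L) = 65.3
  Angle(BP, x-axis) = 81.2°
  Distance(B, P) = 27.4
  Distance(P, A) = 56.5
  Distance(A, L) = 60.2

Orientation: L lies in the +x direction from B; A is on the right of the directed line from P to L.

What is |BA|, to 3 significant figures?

31.4

Checks: BP at 81.20° ✓; |PA| = 56.50 ✓; |AL| = 60.20 ✓.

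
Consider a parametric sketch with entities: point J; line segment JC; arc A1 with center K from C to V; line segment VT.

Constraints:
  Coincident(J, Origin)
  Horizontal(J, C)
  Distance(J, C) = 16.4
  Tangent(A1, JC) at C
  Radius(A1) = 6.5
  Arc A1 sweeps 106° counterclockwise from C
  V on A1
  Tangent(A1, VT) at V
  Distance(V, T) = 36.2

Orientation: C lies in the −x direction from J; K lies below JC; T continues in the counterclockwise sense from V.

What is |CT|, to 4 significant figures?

43.25

J is at the origin; JC is horizontal with |JC| = 16.4 and C on the −x side, so C = (-16.40, 0.000). A1 meets JC tangentially, so KC is at right angles to JC, so K = C + (0, -6.5) = (-16.40, -6.500). On A1, C sits at bearing 90° from K; a 106° counterclockwise sweep puts V at bearing 196°, so V = K + 6.5·(cos 196°, sin 196°) = (-22.65, -8.292). Since A1 is tangent to VT there, KV ⟂ VT, so VT runs along (−sin 196°, cos 196°); with |VT| = 36.2, T = (-12.67, -43.09). Then |CT| = |T − C| = 43.25.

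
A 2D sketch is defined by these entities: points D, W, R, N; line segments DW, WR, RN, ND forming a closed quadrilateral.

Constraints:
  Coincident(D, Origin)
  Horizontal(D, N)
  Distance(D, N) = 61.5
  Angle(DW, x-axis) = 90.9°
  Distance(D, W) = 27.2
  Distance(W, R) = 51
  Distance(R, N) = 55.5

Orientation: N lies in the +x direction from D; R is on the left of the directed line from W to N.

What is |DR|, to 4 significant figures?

68.45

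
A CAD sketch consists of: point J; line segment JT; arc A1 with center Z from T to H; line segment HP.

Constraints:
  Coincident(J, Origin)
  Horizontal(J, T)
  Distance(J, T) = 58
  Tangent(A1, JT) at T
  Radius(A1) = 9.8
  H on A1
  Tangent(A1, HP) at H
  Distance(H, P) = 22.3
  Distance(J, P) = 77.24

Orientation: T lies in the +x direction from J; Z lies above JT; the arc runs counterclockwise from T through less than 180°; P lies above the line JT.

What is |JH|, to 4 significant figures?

68.20

J is at the origin; J and T share the same y with |JT| = 58.0 and T on the +x side, so T = (58.00, 0.000). Tangency of A1 to JT means the radius ZT is perpendicular to JT, so Z = T + (0, 9.8) = (58.00, 9.800). Since ZH ⟂ HP (tangency), |ZP| = √(9.8² + 22.3²) = 24.36 regardless of where H sits on A1. So P lies on both circle(J, 77.24) and circle(Z, 24.36); the above-JT intersection is P = (71.01, 30.39). H is the foot of the tangent from P: H = (67.69, 8.342).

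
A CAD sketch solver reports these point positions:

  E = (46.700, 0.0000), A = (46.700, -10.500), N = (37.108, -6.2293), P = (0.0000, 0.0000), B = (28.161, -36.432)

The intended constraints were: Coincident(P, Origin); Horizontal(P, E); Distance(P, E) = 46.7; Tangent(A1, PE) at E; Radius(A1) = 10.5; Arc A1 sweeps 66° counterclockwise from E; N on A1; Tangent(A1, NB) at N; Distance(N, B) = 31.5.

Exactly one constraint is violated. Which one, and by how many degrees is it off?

Tangent(A1, NB) at N — off by 7.50°.

P = (0.00, 0.00) ✓; P.y = 0.00, E.y = 0.00 ✓; |PE| = 46.70 ✓; ∠(AE, EP) = 90.00° ✓; |AE| = 10.50 ✓; bearing(A→N) − bearing(A→E) = 66.00° ✓; |AN| = 10.50 ✓; ∠(AN, NB) = 82.50° ✗; |NB| = 31.50 ✓.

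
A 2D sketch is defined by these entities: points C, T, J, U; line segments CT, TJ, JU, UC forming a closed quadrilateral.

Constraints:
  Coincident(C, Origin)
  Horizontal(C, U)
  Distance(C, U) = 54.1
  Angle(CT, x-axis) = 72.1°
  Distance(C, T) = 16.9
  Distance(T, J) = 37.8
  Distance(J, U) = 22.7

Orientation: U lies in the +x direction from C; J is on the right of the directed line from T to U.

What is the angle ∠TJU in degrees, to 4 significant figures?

114.3°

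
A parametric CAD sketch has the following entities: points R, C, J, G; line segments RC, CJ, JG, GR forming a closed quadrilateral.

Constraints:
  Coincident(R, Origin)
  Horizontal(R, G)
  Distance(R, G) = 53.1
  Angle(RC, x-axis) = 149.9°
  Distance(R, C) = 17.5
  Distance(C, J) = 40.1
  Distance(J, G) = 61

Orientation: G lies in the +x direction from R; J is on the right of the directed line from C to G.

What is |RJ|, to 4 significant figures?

28.66

Checks: |CJ| = 40.10 ✓; |JG| = 61.00 ✓.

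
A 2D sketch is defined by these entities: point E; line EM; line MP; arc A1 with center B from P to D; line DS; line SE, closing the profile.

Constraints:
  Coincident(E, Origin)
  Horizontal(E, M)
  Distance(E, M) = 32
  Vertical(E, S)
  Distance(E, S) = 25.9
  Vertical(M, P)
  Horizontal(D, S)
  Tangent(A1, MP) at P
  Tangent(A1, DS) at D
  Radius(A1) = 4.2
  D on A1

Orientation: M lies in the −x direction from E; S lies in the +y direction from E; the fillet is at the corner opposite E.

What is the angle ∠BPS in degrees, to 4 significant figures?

7.477°

E is at the origin; E and M share the same y with |EM| = 32.0 and M on the −x side, so M = (-32.00, 0.000). E and S share the same x with |ES| = 25.9 and S on the +y side, so S = (0.000, 25.90). The virtual corner opposite E is at (-32.00, 25.90). The tangent condition forces BP to be normal to MP and since A1 is tangent to DS there, BD ⟂ DS, with radius 4.2, so the center B sits 4.2 in from both sides at B = (-27.80, 21.70). That places the tangent points at P = (-32.00, 21.70) on MP and D = (-27.80, 25.90) on DS. Then cos ∠BPS = PB·PS / (|PB||PS|), giving 7.477°.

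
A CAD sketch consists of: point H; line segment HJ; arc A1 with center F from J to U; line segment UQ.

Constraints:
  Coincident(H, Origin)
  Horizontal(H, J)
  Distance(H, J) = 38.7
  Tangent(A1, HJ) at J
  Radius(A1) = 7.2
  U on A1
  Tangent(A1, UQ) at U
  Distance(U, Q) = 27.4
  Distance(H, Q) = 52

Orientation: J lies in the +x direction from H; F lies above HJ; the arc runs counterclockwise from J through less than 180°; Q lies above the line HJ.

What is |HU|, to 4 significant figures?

46.53

H is at the origin; HJ is horizontal with |HJ| = 38.7 and J on the +x side, so J = (38.70, 0.000). A1 meets HJ tangentially, so FJ is at right angles to HJ, so F = J + (0, 7.2) = (38.70, 7.200). Since FU ⟂ UQ (tangency), |FQ| = √(7.2² + 27.4²) = 28.33 regardless of where U sits on A1. So Q lies on both circle(H, 52.0) and circle(F, 28.33); the above-HJ intersection is Q = (37.98, 35.52). U is the foot of the tangent from Q: U = (45.61, 9.207).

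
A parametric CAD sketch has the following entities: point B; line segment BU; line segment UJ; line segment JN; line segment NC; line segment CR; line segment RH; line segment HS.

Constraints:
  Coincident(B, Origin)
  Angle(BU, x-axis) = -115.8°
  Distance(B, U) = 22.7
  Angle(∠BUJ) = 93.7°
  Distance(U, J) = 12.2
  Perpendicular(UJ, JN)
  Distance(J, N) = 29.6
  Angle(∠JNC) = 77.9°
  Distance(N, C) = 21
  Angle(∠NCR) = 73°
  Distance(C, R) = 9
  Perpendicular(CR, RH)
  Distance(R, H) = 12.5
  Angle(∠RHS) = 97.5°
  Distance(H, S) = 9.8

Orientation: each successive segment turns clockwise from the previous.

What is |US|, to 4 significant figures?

32.70

B is at the origin; BU runs at -115.8° with length 22.7, so U = (-9.880, -20.44). ∠BUJ = 93.7° gives UJ at 157.9° from the x-axis; with |UJ| = 12.2, J = (-21.18, -15.85). The perpendicularity gives JN at right angles to UJ, so JN runs at 67.90°; with |JN| = 29.6, N = (-10.05, 11.58). ∠JNC = 77.9° gives NC at -34.20° from the x-axis; with |NC| = 21.0, C = (7.322, -0.2258). ∠NCR = 73.0° gives CR at -141.2° from the x-axis; with |CR| = 9.0, R = (0.3075, -5.865). CR is perpendicular to RH, so RH runs at 128.8°; with |RH| = 12.5, H = (-7.525, 3.876). ∠RHS = 97.5° gives HS at 46.30° from the x-axis; with |HS| = 9.8, S = (-0.7544, 10.96). Then |US| = |S − U| = 32.70.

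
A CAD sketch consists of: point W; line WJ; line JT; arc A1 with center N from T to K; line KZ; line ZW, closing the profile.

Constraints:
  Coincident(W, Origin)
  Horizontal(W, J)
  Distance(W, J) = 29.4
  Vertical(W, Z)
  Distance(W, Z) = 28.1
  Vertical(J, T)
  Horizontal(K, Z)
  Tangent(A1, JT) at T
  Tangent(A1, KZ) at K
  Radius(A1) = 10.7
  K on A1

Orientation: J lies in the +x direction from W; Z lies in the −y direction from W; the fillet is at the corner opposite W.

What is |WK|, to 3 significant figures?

33.8

W is at the origin; WJ is horizontal with |WJ| = 29.4 and J on the +x side, so J = (29.4, 0.00). W and Z share the same x with |WZ| = 28.1 and Z on the −y side, so Z = (0.00, -28.1). The virtual corner opposite W is at (29.4, -28.1). Since A1 is tangent to JT there, NT ⟂ JT and the tangent condition forces NK to be normal to KZ, with radius 10.7, so the center N sits 10.7 in from both sides at N = (18.7, -17.4). That places the tangent points at T = (29.4, -17.4) on JT and K = (18.7, -28.1) on KZ. Then |WK| = |K − W| = 33.8.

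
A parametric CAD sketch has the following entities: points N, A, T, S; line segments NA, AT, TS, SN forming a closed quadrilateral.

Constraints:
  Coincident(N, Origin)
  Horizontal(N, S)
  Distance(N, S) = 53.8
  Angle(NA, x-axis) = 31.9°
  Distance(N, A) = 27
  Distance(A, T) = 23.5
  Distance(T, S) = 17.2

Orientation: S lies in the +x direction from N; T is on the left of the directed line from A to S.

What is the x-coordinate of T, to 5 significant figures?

46.389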